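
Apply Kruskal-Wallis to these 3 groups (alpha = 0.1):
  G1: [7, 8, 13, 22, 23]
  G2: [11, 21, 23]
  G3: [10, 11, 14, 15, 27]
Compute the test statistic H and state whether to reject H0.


Step 1: Combine all N = 13 observations and assign midranks.
sorted (value, group, rank): (7,G1,1), (8,G1,2), (10,G3,3), (11,G2,4.5), (11,G3,4.5), (13,G1,6), (14,G3,7), (15,G3,8), (21,G2,9), (22,G1,10), (23,G1,11.5), (23,G2,11.5), (27,G3,13)
Step 2: Sum ranks within each group.
R_1 = 30.5 (n_1 = 5)
R_2 = 25 (n_2 = 3)
R_3 = 35.5 (n_3 = 5)
Step 3: H = 12/(N(N+1)) * sum(R_i^2/n_i) - 3(N+1)
     = 12/(13*14) * (30.5^2/5 + 25^2/3 + 35.5^2/5) - 3*14
     = 0.065934 * 646.433 - 42
     = 0.621978.
Step 4: Ties present; correction factor C = 1 - 12/(13^3 - 13) = 0.994505. Corrected H = 0.621978 / 0.994505 = 0.625414.
Step 5: Under H0, H ~ chi^2(2); p-value = 0.731464.
Step 6: alpha = 0.1. fail to reject H0.

H = 0.6254, df = 2, p = 0.731464, fail to reject H0.


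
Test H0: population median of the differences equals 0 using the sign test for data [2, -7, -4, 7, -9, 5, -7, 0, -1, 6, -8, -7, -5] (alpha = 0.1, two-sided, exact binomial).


Step 1: Discard zero differences. Original n = 13; n_eff = number of nonzero differences = 12.
Nonzero differences (with sign): +2, -7, -4, +7, -9, +5, -7, -1, +6, -8, -7, -5
Step 2: Count signs: positive = 4, negative = 8.
Step 3: Under H0: P(positive) = 0.5, so the number of positives S ~ Bin(12, 0.5).
Step 4: Two-sided exact p-value = sum of Bin(12,0.5) probabilities at or below the observed probability = 0.387695.
Step 5: alpha = 0.1. fail to reject H0.

n_eff = 12, pos = 4, neg = 8, p = 0.387695, fail to reject H0.


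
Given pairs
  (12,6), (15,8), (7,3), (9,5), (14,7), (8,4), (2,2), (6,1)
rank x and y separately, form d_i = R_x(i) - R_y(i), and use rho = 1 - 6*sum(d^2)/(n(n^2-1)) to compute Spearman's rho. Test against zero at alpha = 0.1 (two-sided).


Step 1: Rank x and y separately (midranks; no ties here).
rank(x): 12->6, 15->8, 7->3, 9->5, 14->7, 8->4, 2->1, 6->2
rank(y): 6->6, 8->8, 3->3, 5->5, 7->7, 4->4, 2->2, 1->1
Step 2: d_i = R_x(i) - R_y(i); compute d_i^2.
  (6-6)^2=0, (8-8)^2=0, (3-3)^2=0, (5-5)^2=0, (7-7)^2=0, (4-4)^2=0, (1-2)^2=1, (2-1)^2=1
sum(d^2) = 2.
Step 3: rho = 1 - 6*2 / (8*(8^2 - 1)) = 1 - 12/504 = 0.976190.
Step 4: Under H0, t = rho * sqrt((n-2)/(1-rho^2)) = 11.0235 ~ t(6).
Step 5: Two-sided p-value from the t-distribution with 6 df = 0.000033.
Step 6: alpha = 0.1. reject H0.

rho = 0.9762, p = 0.000033, reject H0 at alpha = 0.1.


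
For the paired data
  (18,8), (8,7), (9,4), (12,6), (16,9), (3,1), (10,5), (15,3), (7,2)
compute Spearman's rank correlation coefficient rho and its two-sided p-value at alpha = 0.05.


Step 1: Rank x and y separately (midranks; no ties here).
rank(x): 18->9, 8->3, 9->4, 12->6, 16->8, 3->1, 10->5, 15->7, 7->2
rank(y): 8->8, 7->7, 4->4, 6->6, 9->9, 1->1, 5->5, 3->3, 2->2
Step 2: d_i = R_x(i) - R_y(i); compute d_i^2.
  (9-8)^2=1, (3-7)^2=16, (4-4)^2=0, (6-6)^2=0, (8-9)^2=1, (1-1)^2=0, (5-5)^2=0, (7-3)^2=16, (2-2)^2=0
sum(d^2) = 34.
Step 3: rho = 1 - 6*34 / (9*(9^2 - 1)) = 1 - 204/720 = 0.716667.
Step 4: Under H0, t = rho * sqrt((n-2)/(1-rho^2)) = 2.7188 ~ t(7).
Step 5: Two-sided p-value from the t-distribution with 7 df = 0.029818.
Step 6: alpha = 0.05. reject H0.

rho = 0.7167, p = 0.029818, reject H0 at alpha = 0.05.


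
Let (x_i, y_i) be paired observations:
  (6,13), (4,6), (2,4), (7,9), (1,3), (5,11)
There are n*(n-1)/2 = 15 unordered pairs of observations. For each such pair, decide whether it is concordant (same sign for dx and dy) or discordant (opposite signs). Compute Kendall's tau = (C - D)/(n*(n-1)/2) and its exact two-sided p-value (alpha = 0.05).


Step 1: Enumerate the 15 unordered pairs (i,j) with i<j and classify each by sign(x_j-x_i) * sign(y_j-y_i).
  (1,2):dx=-2,dy=-7->C; (1,3):dx=-4,dy=-9->C; (1,4):dx=+1,dy=-4->D; (1,5):dx=-5,dy=-10->C
  (1,6):dx=-1,dy=-2->C; (2,3):dx=-2,dy=-2->C; (2,4):dx=+3,dy=+3->C; (2,5):dx=-3,dy=-3->C
  (2,6):dx=+1,dy=+5->C; (3,4):dx=+5,dy=+5->C; (3,5):dx=-1,dy=-1->C; (3,6):dx=+3,dy=+7->C
  (4,5):dx=-6,dy=-6->C; (4,6):dx=-2,dy=+2->D; (5,6):dx=+4,dy=+8->C
Step 2: C = 13, D = 2, total pairs = 15.
Step 3: tau = (C - D)/(n(n-1)/2) = (13 - 2)/15 = 0.733333.
Step 4: Exact two-sided p-value (enumerate n! = 720 permutations of y under H0): p = 0.055556.
Step 5: alpha = 0.05. fail to reject H0.

tau_b = 0.7333 (C=13, D=2), p = 0.055556, fail to reject H0.


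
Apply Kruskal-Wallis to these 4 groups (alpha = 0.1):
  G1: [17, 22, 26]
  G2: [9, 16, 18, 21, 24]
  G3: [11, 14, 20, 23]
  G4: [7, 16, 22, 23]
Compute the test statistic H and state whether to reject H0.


Step 1: Combine all N = 16 observations and assign midranks.
sorted (value, group, rank): (7,G4,1), (9,G2,2), (11,G3,3), (14,G3,4), (16,G2,5.5), (16,G4,5.5), (17,G1,7), (18,G2,8), (20,G3,9), (21,G2,10), (22,G1,11.5), (22,G4,11.5), (23,G3,13.5), (23,G4,13.5), (24,G2,15), (26,G1,16)
Step 2: Sum ranks within each group.
R_1 = 34.5 (n_1 = 3)
R_2 = 40.5 (n_2 = 5)
R_3 = 29.5 (n_3 = 4)
R_4 = 31.5 (n_4 = 4)
Step 3: H = 12/(N(N+1)) * sum(R_i^2/n_i) - 3(N+1)
     = 12/(16*17) * (34.5^2/3 + 40.5^2/5 + 29.5^2/4 + 31.5^2/4) - 3*17
     = 0.044118 * 1190.42 - 51
     = 1.518750.
Step 4: Ties present; correction factor C = 1 - 18/(16^3 - 16) = 0.995588. Corrected H = 1.518750 / 0.995588 = 1.525480.
Step 5: Under H0, H ~ chi^2(3); p-value = 0.676402.
Step 6: alpha = 0.1. fail to reject H0.

H = 1.5255, df = 3, p = 0.676402, fail to reject H0.


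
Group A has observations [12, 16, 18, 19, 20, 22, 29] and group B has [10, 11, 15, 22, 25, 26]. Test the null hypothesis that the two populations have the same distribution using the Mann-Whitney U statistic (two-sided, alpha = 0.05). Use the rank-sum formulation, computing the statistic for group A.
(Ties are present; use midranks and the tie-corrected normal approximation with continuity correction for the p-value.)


Step 1: Combine and sort all 13 observations; assign midranks.
sorted (value, group): (10,Y), (11,Y), (12,X), (15,Y), (16,X), (18,X), (19,X), (20,X), (22,X), (22,Y), (25,Y), (26,Y), (29,X)
ranks: 10->1, 11->2, 12->3, 15->4, 16->5, 18->6, 19->7, 20->8, 22->9.5, 22->9.5, 25->11, 26->12, 29->13
Step 2: Rank sum for X: R1 = 3 + 5 + 6 + 7 + 8 + 9.5 + 13 = 51.5.
Step 3: U_X = R1 - n1(n1+1)/2 = 51.5 - 7*8/2 = 51.5 - 28 = 23.5.
       U_Y = n1*n2 - U_X = 42 - 23.5 = 18.5.
Step 4: Ties are present, so use the tie-corrected normal approximation (with continuity correction) for the p-value.
Step 5: p-value = 0.774796; compare to alpha = 0.05. fail to reject H0.

U_X = 23.5, p = 0.774796, fail to reject H0 at alpha = 0.05.


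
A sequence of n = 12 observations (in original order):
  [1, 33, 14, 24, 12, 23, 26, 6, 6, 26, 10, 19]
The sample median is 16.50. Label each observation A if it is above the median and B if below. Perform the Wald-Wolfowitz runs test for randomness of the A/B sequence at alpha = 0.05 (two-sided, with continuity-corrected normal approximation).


Step 1: Compute median = 16.50; label A = above, B = below.
Labels in order: BABABAABBABA  (n_A = 6, n_B = 6)
Step 2: Count runs R = 10.
Step 3: Under H0 (random ordering), E[R] = 2*n_A*n_B/(n_A+n_B) + 1 = 2*6*6/12 + 1 = 7.0000.
        Var[R] = 2*n_A*n_B*(2*n_A*n_B - n_A - n_B) / ((n_A+n_B)^2 * (n_A+n_B-1)) = 4320/1584 = 2.7273.
        SD[R] = 1.6514.
Step 4: Continuity-corrected z = (R - 0.5 - E[R]) / SD[R] = (10 - 0.5 - 7.0000) / 1.6514 = 1.5138.
Step 5: Two-sided p-value via normal approximation = 2*(1 - Phi(|z|)) = 0.130070.
Step 6: alpha = 0.05. fail to reject H0.

R = 10, z = 1.5138, p = 0.130070, fail to reject H0.


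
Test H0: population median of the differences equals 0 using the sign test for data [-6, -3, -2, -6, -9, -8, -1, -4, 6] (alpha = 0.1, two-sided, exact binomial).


Step 1: Discard zero differences. Original n = 9; n_eff = number of nonzero differences = 9.
Nonzero differences (with sign): -6, -3, -2, -6, -9, -8, -1, -4, +6
Step 2: Count signs: positive = 1, negative = 8.
Step 3: Under H0: P(positive) = 0.5, so the number of positives S ~ Bin(9, 0.5).
Step 4: Two-sided exact p-value = sum of Bin(9,0.5) probabilities at or below the observed probability = 0.039062.
Step 5: alpha = 0.1. reject H0.

n_eff = 9, pos = 1, neg = 8, p = 0.039062, reject H0.


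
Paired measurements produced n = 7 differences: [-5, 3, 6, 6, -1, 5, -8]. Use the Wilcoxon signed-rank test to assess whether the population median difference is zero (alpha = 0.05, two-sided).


Step 1: Drop any zero differences (none here) and take |d_i|.
|d| = [5, 3, 6, 6, 1, 5, 8]
Step 2: Midrank |d_i| (ties get averaged ranks).
ranks: |5|->3.5, |3|->2, |6|->5.5, |6|->5.5, |1|->1, |5|->3.5, |8|->7
Step 3: Attach original signs; sum ranks with positive sign and with negative sign.
W+ = 2 + 5.5 + 5.5 + 3.5 = 16.5
W- = 3.5 + 1 + 7 = 11.5
(Check: W+ + W- = 28 should equal n(n+1)/2 = 28.)
Step 4: Test statistic W = min(W+, W-) = 11.5.
Step 5: Ties in |d|, so use the tie-corrected normal approximation.
        E[W] = n(n+1)/4 = 7*8/4 = 14.
        Tie groups: |d|=5 (t=2), |d|=6 (t=2); sum(t^3 - t) = 12.
        Var[W] = n(n+1)(2n+1)/24 - sum(t^3-t)/48 = 840/24 - 12/48 = 34.75.
        z = (W - E[W]) / sqrt(Var[W]) = (11.5 - 14) / 5.8949 = -0.4241.
        Two-sided p = 2*Phi(z) = 0.671497.
Step 6: alpha = 0.05. fail to reject H0.

W+ = 16.5, W- = 11.5, W = min = 11.5, p = 0.671497, fail to reject H0.


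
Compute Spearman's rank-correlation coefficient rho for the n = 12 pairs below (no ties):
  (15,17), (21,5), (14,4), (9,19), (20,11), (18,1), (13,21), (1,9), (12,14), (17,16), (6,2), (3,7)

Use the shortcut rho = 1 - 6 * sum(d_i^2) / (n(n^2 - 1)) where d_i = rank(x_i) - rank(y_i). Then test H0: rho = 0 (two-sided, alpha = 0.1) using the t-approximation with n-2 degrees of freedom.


Step 1: Rank x and y separately (midranks; no ties here).
rank(x): 15->8, 21->12, 14->7, 9->4, 20->11, 18->10, 13->6, 1->1, 12->5, 17->9, 6->3, 3->2
rank(y): 17->10, 5->4, 4->3, 19->11, 11->7, 1->1, 21->12, 9->6, 14->8, 16->9, 2->2, 7->5
Step 2: d_i = R_x(i) - R_y(i); compute d_i^2.
  (8-10)^2=4, (12-4)^2=64, (7-3)^2=16, (4-11)^2=49, (11-7)^2=16, (10-1)^2=81, (6-12)^2=36, (1-6)^2=25, (5-8)^2=9, (9-9)^2=0, (3-2)^2=1, (2-5)^2=9
sum(d^2) = 310.
Step 3: rho = 1 - 6*310 / (12*(12^2 - 1)) = 1 - 1860/1716 = -0.083916.
Step 4: Under H0, t = rho * sqrt((n-2)/(1-rho^2)) = -0.2663 ~ t(10).
Step 5: Two-sided p-value from the t-distribution with 10 df = 0.795415.
Step 6: alpha = 0.1. fail to reject H0.

rho = -0.0839, p = 0.795415, fail to reject H0 at alpha = 0.1.


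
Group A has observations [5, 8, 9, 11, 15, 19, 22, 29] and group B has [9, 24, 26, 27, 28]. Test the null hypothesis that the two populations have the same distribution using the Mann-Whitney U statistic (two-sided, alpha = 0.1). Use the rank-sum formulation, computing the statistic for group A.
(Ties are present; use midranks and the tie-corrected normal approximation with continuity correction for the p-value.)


Step 1: Combine and sort all 13 observations; assign midranks.
sorted (value, group): (5,X), (8,X), (9,X), (9,Y), (11,X), (15,X), (19,X), (22,X), (24,Y), (26,Y), (27,Y), (28,Y), (29,X)
ranks: 5->1, 8->2, 9->3.5, 9->3.5, 11->5, 15->6, 19->7, 22->8, 24->9, 26->10, 27->11, 28->12, 29->13
Step 2: Rank sum for X: R1 = 1 + 2 + 3.5 + 5 + 6 + 7 + 8 + 13 = 45.5.
Step 3: U_X = R1 - n1(n1+1)/2 = 45.5 - 8*9/2 = 45.5 - 36 = 9.5.
       U_Y = n1*n2 - U_X = 40 - 9.5 = 30.5.
Step 4: Ties are present, so use the tie-corrected normal approximation (with continuity correction) for the p-value.
Step 5: p-value = 0.142685; compare to alpha = 0.1. fail to reject H0.

U_X = 9.5, p = 0.142685, fail to reject H0 at alpha = 0.1.


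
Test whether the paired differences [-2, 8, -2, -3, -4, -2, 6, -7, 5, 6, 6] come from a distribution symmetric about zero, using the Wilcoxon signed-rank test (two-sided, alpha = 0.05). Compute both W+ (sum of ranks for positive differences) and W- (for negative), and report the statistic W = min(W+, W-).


Step 1: Drop any zero differences (none here) and take |d_i|.
|d| = [2, 8, 2, 3, 4, 2, 6, 7, 5, 6, 6]
Step 2: Midrank |d_i| (ties get averaged ranks).
ranks: |2|->2, |8|->11, |2|->2, |3|->4, |4|->5, |2|->2, |6|->8, |7|->10, |5|->6, |6|->8, |6|->8
Step 3: Attach original signs; sum ranks with positive sign and with negative sign.
W+ = 11 + 8 + 6 + 8 + 8 = 41
W- = 2 + 2 + 4 + 5 + 2 + 10 = 25
(Check: W+ + W- = 66 should equal n(n+1)/2 = 66.)
Step 4: Test statistic W = min(W+, W-) = 25.
Step 5: Ties in |d|, so use the tie-corrected normal approximation.
        E[W] = n(n+1)/4 = 11*12/4 = 33.
        Tie groups: |d|=2 (t=3), |d|=6 (t=3); sum(t^3 - t) = 48.
        Var[W] = n(n+1)(2n+1)/24 - sum(t^3-t)/48 = 3036/24 - 48/48 = 125.5.
        z = (W - E[W]) / sqrt(Var[W]) = (25 - 33) / 11.2027 = -0.7141.
        Two-sided p = 2*Phi(z) = 0.475156.
Step 6: alpha = 0.05. fail to reject H0.

W+ = 41, W- = 25, W = min = 25, p = 0.475156, fail to reject H0.


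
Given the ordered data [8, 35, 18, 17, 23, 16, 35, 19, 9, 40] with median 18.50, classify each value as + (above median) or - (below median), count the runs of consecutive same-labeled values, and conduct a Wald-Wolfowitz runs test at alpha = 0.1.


Step 1: Compute median = 18.50; label A = above, B = below.
Labels in order: BABBABAABA  (n_A = 5, n_B = 5)
Step 2: Count runs R = 8.
Step 3: Under H0 (random ordering), E[R] = 2*n_A*n_B/(n_A+n_B) + 1 = 2*5*5/10 + 1 = 6.0000.
        Var[R] = 2*n_A*n_B*(2*n_A*n_B - n_A - n_B) / ((n_A+n_B)^2 * (n_A+n_B-1)) = 2000/900 = 2.2222.
        SD[R] = 1.4907.
Step 4: Continuity-corrected z = (R - 0.5 - E[R]) / SD[R] = (8 - 0.5 - 6.0000) / 1.4907 = 1.0062.
Step 5: Two-sided p-value via normal approximation = 2*(1 - Phi(|z|)) = 0.314305.
Step 6: alpha = 0.1. fail to reject H0.

R = 8, z = 1.0062, p = 0.314305, fail to reject H0.


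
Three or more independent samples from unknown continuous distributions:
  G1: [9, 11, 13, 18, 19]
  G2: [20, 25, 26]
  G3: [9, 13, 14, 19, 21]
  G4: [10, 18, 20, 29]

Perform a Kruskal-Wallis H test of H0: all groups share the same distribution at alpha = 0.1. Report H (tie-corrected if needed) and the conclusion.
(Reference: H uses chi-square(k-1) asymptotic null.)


Step 1: Combine all N = 17 observations and assign midranks.
sorted (value, group, rank): (9,G1,1.5), (9,G3,1.5), (10,G4,3), (11,G1,4), (13,G1,5.5), (13,G3,5.5), (14,G3,7), (18,G1,8.5), (18,G4,8.5), (19,G1,10.5), (19,G3,10.5), (20,G2,12.5), (20,G4,12.5), (21,G3,14), (25,G2,15), (26,G2,16), (29,G4,17)
Step 2: Sum ranks within each group.
R_1 = 30 (n_1 = 5)
R_2 = 43.5 (n_2 = 3)
R_3 = 38.5 (n_3 = 5)
R_4 = 41 (n_4 = 4)
Step 3: H = 12/(N(N+1)) * sum(R_i^2/n_i) - 3(N+1)
     = 12/(17*18) * (30^2/5 + 43.5^2/3 + 38.5^2/5 + 41^2/4) - 3*18
     = 0.039216 * 1527.45 - 54
     = 5.900000.
Step 4: Ties present; correction factor C = 1 - 30/(17^3 - 17) = 0.993873. Corrected H = 5.900000 / 0.993873 = 5.936375.
Step 5: Under H0, H ~ chi^2(3); p-value = 0.114747.
Step 6: alpha = 0.1. fail to reject H0.

H = 5.9364, df = 3, p = 0.114747, fail to reject H0.


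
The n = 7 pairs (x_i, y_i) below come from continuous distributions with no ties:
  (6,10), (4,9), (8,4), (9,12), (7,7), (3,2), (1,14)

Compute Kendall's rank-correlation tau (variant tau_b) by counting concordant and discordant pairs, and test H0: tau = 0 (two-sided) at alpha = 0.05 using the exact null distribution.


Step 1: Enumerate the 21 unordered pairs (i,j) with i<j and classify each by sign(x_j-x_i) * sign(y_j-y_i).
  (1,2):dx=-2,dy=-1->C; (1,3):dx=+2,dy=-6->D; (1,4):dx=+3,dy=+2->C; (1,5):dx=+1,dy=-3->D
  (1,6):dx=-3,dy=-8->C; (1,7):dx=-5,dy=+4->D; (2,3):dx=+4,dy=-5->D; (2,4):dx=+5,dy=+3->C
  (2,5):dx=+3,dy=-2->D; (2,6):dx=-1,dy=-7->C; (2,7):dx=-3,dy=+5->D; (3,4):dx=+1,dy=+8->C
  (3,5):dx=-1,dy=+3->D; (3,6):dx=-5,dy=-2->C; (3,7):dx=-7,dy=+10->D; (4,5):dx=-2,dy=-5->C
  (4,6):dx=-6,dy=-10->C; (4,7):dx=-8,dy=+2->D; (5,6):dx=-4,dy=-5->C; (5,7):dx=-6,dy=+7->D
  (6,7):dx=-2,dy=+12->D
Step 2: C = 10, D = 11, total pairs = 21.
Step 3: tau = (C - D)/(n(n-1)/2) = (10 - 11)/21 = -0.047619.
Step 4: Exact two-sided p-value (enumerate n! = 5040 permutations of y under H0): p = 1.000000.
Step 5: alpha = 0.05. fail to reject H0.

tau_b = -0.0476 (C=10, D=11), p = 1.000000, fail to reject H0.


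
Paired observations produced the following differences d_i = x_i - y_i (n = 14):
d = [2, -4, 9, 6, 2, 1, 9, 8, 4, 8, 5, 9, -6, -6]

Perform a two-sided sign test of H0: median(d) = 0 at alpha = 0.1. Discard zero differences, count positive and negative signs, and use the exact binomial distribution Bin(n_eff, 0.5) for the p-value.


Step 1: Discard zero differences. Original n = 14; n_eff = number of nonzero differences = 14.
Nonzero differences (with sign): +2, -4, +9, +6, +2, +1, +9, +8, +4, +8, +5, +9, -6, -6
Step 2: Count signs: positive = 11, negative = 3.
Step 3: Under H0: P(positive) = 0.5, so the number of positives S ~ Bin(14, 0.5).
Step 4: Two-sided exact p-value = sum of Bin(14,0.5) probabilities at or below the observed probability = 0.057373.
Step 5: alpha = 0.1. reject H0.

n_eff = 14, pos = 11, neg = 3, p = 0.057373, reject H0.


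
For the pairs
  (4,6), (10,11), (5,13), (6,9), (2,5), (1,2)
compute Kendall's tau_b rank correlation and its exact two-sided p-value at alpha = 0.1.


Step 1: Enumerate the 15 unordered pairs (i,j) with i<j and classify each by sign(x_j-x_i) * sign(y_j-y_i).
  (1,2):dx=+6,dy=+5->C; (1,3):dx=+1,dy=+7->C; (1,4):dx=+2,dy=+3->C; (1,5):dx=-2,dy=-1->C
  (1,6):dx=-3,dy=-4->C; (2,3):dx=-5,dy=+2->D; (2,4):dx=-4,dy=-2->C; (2,5):dx=-8,dy=-6->C
  (2,6):dx=-9,dy=-9->C; (3,4):dx=+1,dy=-4->D; (3,5):dx=-3,dy=-8->C; (3,6):dx=-4,dy=-11->C
  (4,5):dx=-4,dy=-4->C; (4,6):dx=-5,dy=-7->C; (5,6):dx=-1,dy=-3->C
Step 2: C = 13, D = 2, total pairs = 15.
Step 3: tau = (C - D)/(n(n-1)/2) = (13 - 2)/15 = 0.733333.
Step 4: Exact two-sided p-value (enumerate n! = 720 permutations of y under H0): p = 0.055556.
Step 5: alpha = 0.1. reject H0.

tau_b = 0.7333 (C=13, D=2), p = 0.055556, reject H0.


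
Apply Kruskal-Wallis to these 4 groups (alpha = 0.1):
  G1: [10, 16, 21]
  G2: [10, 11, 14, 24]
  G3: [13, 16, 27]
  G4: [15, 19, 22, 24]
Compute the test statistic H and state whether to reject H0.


Step 1: Combine all N = 14 observations and assign midranks.
sorted (value, group, rank): (10,G1,1.5), (10,G2,1.5), (11,G2,3), (13,G3,4), (14,G2,5), (15,G4,6), (16,G1,7.5), (16,G3,7.5), (19,G4,9), (21,G1,10), (22,G4,11), (24,G2,12.5), (24,G4,12.5), (27,G3,14)
Step 2: Sum ranks within each group.
R_1 = 19 (n_1 = 3)
R_2 = 22 (n_2 = 4)
R_3 = 25.5 (n_3 = 3)
R_4 = 38.5 (n_4 = 4)
Step 3: H = 12/(N(N+1)) * sum(R_i^2/n_i) - 3(N+1)
     = 12/(14*15) * (19^2/3 + 22^2/4 + 25.5^2/3 + 38.5^2/4) - 3*15
     = 0.057143 * 828.646 - 45
     = 2.351190.
Step 4: Ties present; correction factor C = 1 - 18/(14^3 - 14) = 0.993407. Corrected H = 2.351190 / 0.993407 = 2.366796.
Step 5: Under H0, H ~ chi^2(3); p-value = 0.499846.
Step 6: alpha = 0.1. fail to reject H0.

H = 2.3668, df = 3, p = 0.499846, fail to reject H0.


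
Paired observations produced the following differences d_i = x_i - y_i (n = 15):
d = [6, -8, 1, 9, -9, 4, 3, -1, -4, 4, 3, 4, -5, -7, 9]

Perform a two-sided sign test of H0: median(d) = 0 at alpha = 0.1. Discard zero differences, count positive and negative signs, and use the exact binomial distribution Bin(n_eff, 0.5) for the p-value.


Step 1: Discard zero differences. Original n = 15; n_eff = number of nonzero differences = 15.
Nonzero differences (with sign): +6, -8, +1, +9, -9, +4, +3, -1, -4, +4, +3, +4, -5, -7, +9
Step 2: Count signs: positive = 9, negative = 6.
Step 3: Under H0: P(positive) = 0.5, so the number of positives S ~ Bin(15, 0.5).
Step 4: Two-sided exact p-value = sum of Bin(15,0.5) probabilities at or below the observed probability = 0.607239.
Step 5: alpha = 0.1. fail to reject H0.

n_eff = 15, pos = 9, neg = 6, p = 0.607239, fail to reject H0.


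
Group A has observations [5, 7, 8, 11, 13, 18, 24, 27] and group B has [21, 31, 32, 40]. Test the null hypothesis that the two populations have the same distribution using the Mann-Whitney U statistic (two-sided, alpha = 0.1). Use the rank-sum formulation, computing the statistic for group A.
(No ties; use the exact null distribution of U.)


Step 1: Combine and sort all 12 observations; assign midranks.
sorted (value, group): (5,X), (7,X), (8,X), (11,X), (13,X), (18,X), (21,Y), (24,X), (27,X), (31,Y), (32,Y), (40,Y)
ranks: 5->1, 7->2, 8->3, 11->4, 13->5, 18->6, 21->7, 24->8, 27->9, 31->10, 32->11, 40->12
Step 2: Rank sum for X: R1 = 1 + 2 + 3 + 4 + 5 + 6 + 8 + 9 = 38.
Step 3: U_X = R1 - n1(n1+1)/2 = 38 - 8*9/2 = 38 - 36 = 2.
       U_Y = n1*n2 - U_X = 32 - 2 = 30.
Step 4: No ties, so the exact null distribution of U (based on enumerating the C(12,8) = 495 equally likely rank assignments) gives the two-sided p-value.
Step 5: p-value = 0.016162; compare to alpha = 0.1. reject H0.

U_X = 2, p = 0.016162, reject H0 at alpha = 0.1.


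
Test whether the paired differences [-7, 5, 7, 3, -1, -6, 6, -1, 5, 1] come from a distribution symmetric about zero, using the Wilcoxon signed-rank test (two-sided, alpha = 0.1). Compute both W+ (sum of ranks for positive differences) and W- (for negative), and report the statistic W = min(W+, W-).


Step 1: Drop any zero differences (none here) and take |d_i|.
|d| = [7, 5, 7, 3, 1, 6, 6, 1, 5, 1]
Step 2: Midrank |d_i| (ties get averaged ranks).
ranks: |7|->9.5, |5|->5.5, |7|->9.5, |3|->4, |1|->2, |6|->7.5, |6|->7.5, |1|->2, |5|->5.5, |1|->2
Step 3: Attach original signs; sum ranks with positive sign and with negative sign.
W+ = 5.5 + 9.5 + 4 + 7.5 + 5.5 + 2 = 34
W- = 9.5 + 2 + 7.5 + 2 = 21
(Check: W+ + W- = 55 should equal n(n+1)/2 = 55.)
Step 4: Test statistic W = min(W+, W-) = 21.
Step 5: Ties in |d|, so use the tie-corrected normal approximation.
        E[W] = n(n+1)/4 = 10*11/4 = 27.5.
        Tie groups: |d|=1 (t=3), |d|=5 (t=2), |d|=6 (t=2), |d|=7 (t=2); sum(t^3 - t) = 42.
        Var[W] = n(n+1)(2n+1)/24 - sum(t^3-t)/48 = 2310/24 - 42/48 = 95.375.
        z = (W - E[W]) / sqrt(Var[W]) = (21 - 27.5) / 9.7660 = -0.6656.
        Two-sided p = 2*Phi(z) = 0.505684.
Step 6: alpha = 0.1. fail to reject H0.

W+ = 34, W- = 21, W = min = 21, p = 0.505684, fail to reject H0.


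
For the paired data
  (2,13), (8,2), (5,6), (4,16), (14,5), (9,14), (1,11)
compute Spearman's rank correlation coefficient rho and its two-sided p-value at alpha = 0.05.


Step 1: Rank x and y separately (midranks; no ties here).
rank(x): 2->2, 8->5, 5->4, 4->3, 14->7, 9->6, 1->1
rank(y): 13->5, 2->1, 6->3, 16->7, 5->2, 14->6, 11->4
Step 2: d_i = R_x(i) - R_y(i); compute d_i^2.
  (2-5)^2=9, (5-1)^2=16, (4-3)^2=1, (3-7)^2=16, (7-2)^2=25, (6-6)^2=0, (1-4)^2=9
sum(d^2) = 76.
Step 3: rho = 1 - 6*76 / (7*(7^2 - 1)) = 1 - 456/336 = -0.357143.
Step 4: Under H0, t = rho * sqrt((n-2)/(1-rho^2)) = -0.8550 ~ t(5).
Step 5: Two-sided p-value from the t-distribution with 5 df = 0.431611.
Step 6: alpha = 0.05. fail to reject H0.

rho = -0.3571, p = 0.431611, fail to reject H0 at alpha = 0.05.


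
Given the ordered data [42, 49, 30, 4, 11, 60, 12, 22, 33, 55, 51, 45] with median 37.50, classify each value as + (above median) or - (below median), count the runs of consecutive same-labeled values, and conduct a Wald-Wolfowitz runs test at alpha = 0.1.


Step 1: Compute median = 37.50; label A = above, B = below.
Labels in order: AABBBABBBAAA  (n_A = 6, n_B = 6)
Step 2: Count runs R = 5.
Step 3: Under H0 (random ordering), E[R] = 2*n_A*n_B/(n_A+n_B) + 1 = 2*6*6/12 + 1 = 7.0000.
        Var[R] = 2*n_A*n_B*(2*n_A*n_B - n_A - n_B) / ((n_A+n_B)^2 * (n_A+n_B-1)) = 4320/1584 = 2.7273.
        SD[R] = 1.6514.
Step 4: Continuity-corrected z = (R + 0.5 - E[R]) / SD[R] = (5 + 0.5 - 7.0000) / 1.6514 = -0.9083.
Step 5: Two-sided p-value via normal approximation = 2*(1 - Phi(|z|)) = 0.363722.
Step 6: alpha = 0.1. fail to reject H0.

R = 5, z = -0.9083, p = 0.363722, fail to reject H0.


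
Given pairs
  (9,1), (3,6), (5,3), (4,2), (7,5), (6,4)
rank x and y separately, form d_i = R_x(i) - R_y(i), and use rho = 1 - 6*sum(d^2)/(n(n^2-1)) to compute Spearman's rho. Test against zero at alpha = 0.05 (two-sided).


Step 1: Rank x and y separately (midranks; no ties here).
rank(x): 9->6, 3->1, 5->3, 4->2, 7->5, 6->4
rank(y): 1->1, 6->6, 3->3, 2->2, 5->5, 4->4
Step 2: d_i = R_x(i) - R_y(i); compute d_i^2.
  (6-1)^2=25, (1-6)^2=25, (3-3)^2=0, (2-2)^2=0, (5-5)^2=0, (4-4)^2=0
sum(d^2) = 50.
Step 3: rho = 1 - 6*50 / (6*(6^2 - 1)) = 1 - 300/210 = -0.428571.
Step 4: Under H0, t = rho * sqrt((n-2)/(1-rho^2)) = -0.9487 ~ t(4).
Step 5: Two-sided p-value from the t-distribution with 4 df = 0.396501.
Step 6: alpha = 0.05. fail to reject H0.

rho = -0.4286, p = 0.396501, fail to reject H0 at alpha = 0.05.


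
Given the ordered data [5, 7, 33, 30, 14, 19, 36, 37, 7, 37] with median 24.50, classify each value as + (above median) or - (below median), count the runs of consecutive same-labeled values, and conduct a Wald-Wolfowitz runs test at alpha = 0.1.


Step 1: Compute median = 24.50; label A = above, B = below.
Labels in order: BBAABBAABA  (n_A = 5, n_B = 5)
Step 2: Count runs R = 6.
Step 3: Under H0 (random ordering), E[R] = 2*n_A*n_B/(n_A+n_B) + 1 = 2*5*5/10 + 1 = 6.0000.
        Var[R] = 2*n_A*n_B*(2*n_A*n_B - n_A - n_B) / ((n_A+n_B)^2 * (n_A+n_B-1)) = 2000/900 = 2.2222.
        SD[R] = 1.4907.
Step 4: R = E[R], so z = 0 with no continuity correction.
Step 5: Two-sided p-value via normal approximation = 2*(1 - Phi(|z|)) = 1.000000.
Step 6: alpha = 0.1. fail to reject H0.

R = 6, z = 0.0000, p = 1.000000, fail to reject H0.


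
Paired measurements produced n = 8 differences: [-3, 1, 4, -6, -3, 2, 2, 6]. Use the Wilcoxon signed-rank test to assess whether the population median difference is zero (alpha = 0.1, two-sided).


Step 1: Drop any zero differences (none here) and take |d_i|.
|d| = [3, 1, 4, 6, 3, 2, 2, 6]
Step 2: Midrank |d_i| (ties get averaged ranks).
ranks: |3|->4.5, |1|->1, |4|->6, |6|->7.5, |3|->4.5, |2|->2.5, |2|->2.5, |6|->7.5
Step 3: Attach original signs; sum ranks with positive sign and with negative sign.
W+ = 1 + 6 + 2.5 + 2.5 + 7.5 = 19.5
W- = 4.5 + 7.5 + 4.5 = 16.5
(Check: W+ + W- = 36 should equal n(n+1)/2 = 36.)
Step 4: Test statistic W = min(W+, W-) = 16.5.
Step 5: Ties in |d|, so use the tie-corrected normal approximation.
        E[W] = n(n+1)/4 = 8*9/4 = 18.
        Tie groups: |d|=2 (t=2), |d|=3 (t=2), |d|=6 (t=2); sum(t^3 - t) = 18.
        Var[W] = n(n+1)(2n+1)/24 - sum(t^3-t)/48 = 1224/24 - 18/48 = 50.625.
        z = (W - E[W]) / sqrt(Var[W]) = (16.5 - 18) / 7.1151 = -0.2108.
        Two-sided p = 2*Phi(z) = 0.833029.
Step 6: alpha = 0.1. fail to reject H0.

W+ = 19.5, W- = 16.5, W = min = 16.5, p = 0.833029, fail to reject H0.


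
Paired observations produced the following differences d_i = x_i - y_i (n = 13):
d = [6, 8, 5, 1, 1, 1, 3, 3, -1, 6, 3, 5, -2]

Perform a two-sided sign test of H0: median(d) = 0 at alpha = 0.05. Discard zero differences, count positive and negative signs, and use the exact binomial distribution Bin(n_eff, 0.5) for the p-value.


Step 1: Discard zero differences. Original n = 13; n_eff = number of nonzero differences = 13.
Nonzero differences (with sign): +6, +8, +5, +1, +1, +1, +3, +3, -1, +6, +3, +5, -2
Step 2: Count signs: positive = 11, negative = 2.
Step 3: Under H0: P(positive) = 0.5, so the number of positives S ~ Bin(13, 0.5).
Step 4: Two-sided exact p-value = sum of Bin(13,0.5) probabilities at or below the observed probability = 0.022461.
Step 5: alpha = 0.05. reject H0.

n_eff = 13, pos = 11, neg = 2, p = 0.022461, reject H0.


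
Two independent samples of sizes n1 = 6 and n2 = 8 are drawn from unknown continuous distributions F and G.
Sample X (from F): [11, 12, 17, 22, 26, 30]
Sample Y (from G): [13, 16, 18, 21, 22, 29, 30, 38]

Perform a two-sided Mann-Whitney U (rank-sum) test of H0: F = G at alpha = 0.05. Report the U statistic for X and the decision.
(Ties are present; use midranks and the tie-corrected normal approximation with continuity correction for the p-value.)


Step 1: Combine and sort all 14 observations; assign midranks.
sorted (value, group): (11,X), (12,X), (13,Y), (16,Y), (17,X), (18,Y), (21,Y), (22,X), (22,Y), (26,X), (29,Y), (30,X), (30,Y), (38,Y)
ranks: 11->1, 12->2, 13->3, 16->4, 17->5, 18->6, 21->7, 22->8.5, 22->8.5, 26->10, 29->11, 30->12.5, 30->12.5, 38->14
Step 2: Rank sum for X: R1 = 1 + 2 + 5 + 8.5 + 10 + 12.5 = 39.
Step 3: U_X = R1 - n1(n1+1)/2 = 39 - 6*7/2 = 39 - 21 = 18.
       U_Y = n1*n2 - U_X = 48 - 18 = 30.
Step 4: Ties are present, so use the tie-corrected normal approximation (with continuity correction) for the p-value.
Step 5: p-value = 0.476705; compare to alpha = 0.05. fail to reject H0.

U_X = 18, p = 0.476705, fail to reject H0 at alpha = 0.05.


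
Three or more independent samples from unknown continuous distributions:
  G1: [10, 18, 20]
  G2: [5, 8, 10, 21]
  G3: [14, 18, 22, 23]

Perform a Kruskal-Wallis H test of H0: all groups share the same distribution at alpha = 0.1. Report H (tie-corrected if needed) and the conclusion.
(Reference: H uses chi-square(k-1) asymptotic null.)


Step 1: Combine all N = 11 observations and assign midranks.
sorted (value, group, rank): (5,G2,1), (8,G2,2), (10,G1,3.5), (10,G2,3.5), (14,G3,5), (18,G1,6.5), (18,G3,6.5), (20,G1,8), (21,G2,9), (22,G3,10), (23,G3,11)
Step 2: Sum ranks within each group.
R_1 = 18 (n_1 = 3)
R_2 = 15.5 (n_2 = 4)
R_3 = 32.5 (n_3 = 4)
Step 3: H = 12/(N(N+1)) * sum(R_i^2/n_i) - 3(N+1)
     = 12/(11*12) * (18^2/3 + 15.5^2/4 + 32.5^2/4) - 3*12
     = 0.090909 * 432.125 - 36
     = 3.284091.
Step 4: Ties present; correction factor C = 1 - 12/(11^3 - 11) = 0.990909. Corrected H = 3.284091 / 0.990909 = 3.314220.
Step 5: Under H0, H ~ chi^2(2); p-value = 0.190689.
Step 6: alpha = 0.1. fail to reject H0.

H = 3.3142, df = 2, p = 0.190689, fail to reject H0.


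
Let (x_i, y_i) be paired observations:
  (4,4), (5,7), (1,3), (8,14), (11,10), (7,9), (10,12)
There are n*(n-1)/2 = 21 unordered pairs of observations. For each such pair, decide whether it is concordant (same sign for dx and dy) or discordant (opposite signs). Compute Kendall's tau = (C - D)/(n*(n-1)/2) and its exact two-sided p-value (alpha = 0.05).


Step 1: Enumerate the 21 unordered pairs (i,j) with i<j and classify each by sign(x_j-x_i) * sign(y_j-y_i).
  (1,2):dx=+1,dy=+3->C; (1,3):dx=-3,dy=-1->C; (1,4):dx=+4,dy=+10->C; (1,5):dx=+7,dy=+6->C
  (1,6):dx=+3,dy=+5->C; (1,7):dx=+6,dy=+8->C; (2,3):dx=-4,dy=-4->C; (2,4):dx=+3,dy=+7->C
  (2,5):dx=+6,dy=+3->C; (2,6):dx=+2,dy=+2->C; (2,7):dx=+5,dy=+5->C; (3,4):dx=+7,dy=+11->C
  (3,5):dx=+10,dy=+7->C; (3,6):dx=+6,dy=+6->C; (3,7):dx=+9,dy=+9->C; (4,5):dx=+3,dy=-4->D
  (4,6):dx=-1,dy=-5->C; (4,7):dx=+2,dy=-2->D; (5,6):dx=-4,dy=-1->C; (5,7):dx=-1,dy=+2->D
  (6,7):dx=+3,dy=+3->C
Step 2: C = 18, D = 3, total pairs = 21.
Step 3: tau = (C - D)/(n(n-1)/2) = (18 - 3)/21 = 0.714286.
Step 4: Exact two-sided p-value (enumerate n! = 5040 permutations of y under H0): p = 0.030159.
Step 5: alpha = 0.05. reject H0.

tau_b = 0.7143 (C=18, D=3), p = 0.030159, reject H0.


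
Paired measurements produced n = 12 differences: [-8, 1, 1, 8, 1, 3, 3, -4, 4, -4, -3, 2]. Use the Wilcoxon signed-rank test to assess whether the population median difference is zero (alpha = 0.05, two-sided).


Step 1: Drop any zero differences (none here) and take |d_i|.
|d| = [8, 1, 1, 8, 1, 3, 3, 4, 4, 4, 3, 2]
Step 2: Midrank |d_i| (ties get averaged ranks).
ranks: |8|->11.5, |1|->2, |1|->2, |8|->11.5, |1|->2, |3|->6, |3|->6, |4|->9, |4|->9, |4|->9, |3|->6, |2|->4
Step 3: Attach original signs; sum ranks with positive sign and with negative sign.
W+ = 2 + 2 + 11.5 + 2 + 6 + 6 + 9 + 4 = 42.5
W- = 11.5 + 9 + 9 + 6 = 35.5
(Check: W+ + W- = 78 should equal n(n+1)/2 = 78.)
Step 4: Test statistic W = min(W+, W-) = 35.5.
Step 5: Ties in |d|, so use the tie-corrected normal approximation.
        E[W] = n(n+1)/4 = 12*13/4 = 39.
        Tie groups: |d|=1 (t=3), |d|=3 (t=3), |d|=4 (t=3), |d|=8 (t=2); sum(t^3 - t) = 78.
        Var[W] = n(n+1)(2n+1)/24 - sum(t^3-t)/48 = 3900/24 - 78/48 = 160.875.
        z = (W - E[W]) / sqrt(Var[W]) = (35.5 - 39) / 12.6837 = -0.2759.
        Two-sided p = 2*Phi(z) = 0.782590.
Step 6: alpha = 0.05. fail to reject H0.

W+ = 42.5, W- = 35.5, W = min = 35.5, p = 0.782590, fail to reject H0.


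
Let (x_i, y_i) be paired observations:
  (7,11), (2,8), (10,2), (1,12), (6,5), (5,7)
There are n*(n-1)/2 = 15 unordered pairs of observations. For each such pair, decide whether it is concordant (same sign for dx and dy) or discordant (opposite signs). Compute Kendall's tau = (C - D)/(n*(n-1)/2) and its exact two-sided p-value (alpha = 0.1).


Step 1: Enumerate the 15 unordered pairs (i,j) with i<j and classify each by sign(x_j-x_i) * sign(y_j-y_i).
  (1,2):dx=-5,dy=-3->C; (1,3):dx=+3,dy=-9->D; (1,4):dx=-6,dy=+1->D; (1,5):dx=-1,dy=-6->C
  (1,6):dx=-2,dy=-4->C; (2,3):dx=+8,dy=-6->D; (2,4):dx=-1,dy=+4->D; (2,5):dx=+4,dy=-3->D
  (2,6):dx=+3,dy=-1->D; (3,4):dx=-9,dy=+10->D; (3,5):dx=-4,dy=+3->D; (3,6):dx=-5,dy=+5->D
  (4,5):dx=+5,dy=-7->D; (4,6):dx=+4,dy=-5->D; (5,6):dx=-1,dy=+2->D
Step 2: C = 3, D = 12, total pairs = 15.
Step 3: tau = (C - D)/(n(n-1)/2) = (3 - 12)/15 = -0.600000.
Step 4: Exact two-sided p-value (enumerate n! = 720 permutations of y under H0): p = 0.136111.
Step 5: alpha = 0.1. fail to reject H0.

tau_b = -0.6000 (C=3, D=12), p = 0.136111, fail to reject H0.


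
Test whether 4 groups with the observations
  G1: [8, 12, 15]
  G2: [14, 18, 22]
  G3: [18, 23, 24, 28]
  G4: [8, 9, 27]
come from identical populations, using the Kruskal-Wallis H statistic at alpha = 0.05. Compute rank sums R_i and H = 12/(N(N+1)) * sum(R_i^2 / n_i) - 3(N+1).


Step 1: Combine all N = 13 observations and assign midranks.
sorted (value, group, rank): (8,G1,1.5), (8,G4,1.5), (9,G4,3), (12,G1,4), (14,G2,5), (15,G1,6), (18,G2,7.5), (18,G3,7.5), (22,G2,9), (23,G3,10), (24,G3,11), (27,G4,12), (28,G3,13)
Step 2: Sum ranks within each group.
R_1 = 11.5 (n_1 = 3)
R_2 = 21.5 (n_2 = 3)
R_3 = 41.5 (n_3 = 4)
R_4 = 16.5 (n_4 = 3)
Step 3: H = 12/(N(N+1)) * sum(R_i^2/n_i) - 3(N+1)
     = 12/(13*14) * (11.5^2/3 + 21.5^2/3 + 41.5^2/4 + 16.5^2/3) - 3*14
     = 0.065934 * 719.479 - 42
     = 5.438187.
Step 4: Ties present; correction factor C = 1 - 12/(13^3 - 13) = 0.994505. Corrected H = 5.438187 / 0.994505 = 5.468232.
Step 5: Under H0, H ~ chi^2(3); p-value = 0.140551.
Step 6: alpha = 0.05. fail to reject H0.

H = 5.4682, df = 3, p = 0.140551, fail to reject H0.


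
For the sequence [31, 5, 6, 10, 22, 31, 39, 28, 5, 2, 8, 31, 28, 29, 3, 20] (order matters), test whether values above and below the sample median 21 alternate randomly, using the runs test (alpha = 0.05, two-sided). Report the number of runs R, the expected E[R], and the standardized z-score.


Step 1: Compute median = 21; label A = above, B = below.
Labels in order: ABBBAAAABBBAAABB  (n_A = 8, n_B = 8)
Step 2: Count runs R = 6.
Step 3: Under H0 (random ordering), E[R] = 2*n_A*n_B/(n_A+n_B) + 1 = 2*8*8/16 + 1 = 9.0000.
        Var[R] = 2*n_A*n_B*(2*n_A*n_B - n_A - n_B) / ((n_A+n_B)^2 * (n_A+n_B-1)) = 14336/3840 = 3.7333.
        SD[R] = 1.9322.
Step 4: Continuity-corrected z = (R + 0.5 - E[R]) / SD[R] = (6 + 0.5 - 9.0000) / 1.9322 = -1.2939.
Step 5: Two-sided p-value via normal approximation = 2*(1 - Phi(|z|)) = 0.195709.
Step 6: alpha = 0.05. fail to reject H0.

R = 6, z = -1.2939, p = 0.195709, fail to reject H0.


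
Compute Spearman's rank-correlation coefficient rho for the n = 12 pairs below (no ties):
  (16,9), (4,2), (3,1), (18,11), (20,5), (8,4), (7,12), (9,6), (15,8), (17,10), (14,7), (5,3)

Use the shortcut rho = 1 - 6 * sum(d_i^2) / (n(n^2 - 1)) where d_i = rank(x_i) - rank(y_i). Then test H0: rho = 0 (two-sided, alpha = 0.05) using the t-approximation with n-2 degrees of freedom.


Step 1: Rank x and y separately (midranks; no ties here).
rank(x): 16->9, 4->2, 3->1, 18->11, 20->12, 8->5, 7->4, 9->6, 15->8, 17->10, 14->7, 5->3
rank(y): 9->9, 2->2, 1->1, 11->11, 5->5, 4->4, 12->12, 6->6, 8->8, 10->10, 7->7, 3->3
Step 2: d_i = R_x(i) - R_y(i); compute d_i^2.
  (9-9)^2=0, (2-2)^2=0, (1-1)^2=0, (11-11)^2=0, (12-5)^2=49, (5-4)^2=1, (4-12)^2=64, (6-6)^2=0, (8-8)^2=0, (10-10)^2=0, (7-7)^2=0, (3-3)^2=0
sum(d^2) = 114.
Step 3: rho = 1 - 6*114 / (12*(12^2 - 1)) = 1 - 684/1716 = 0.601399.
Step 4: Under H0, t = rho * sqrt((n-2)/(1-rho^2)) = 2.3804 ~ t(10).
Step 5: Two-sided p-value from the t-distribution with 10 df = 0.038588.
Step 6: alpha = 0.05. reject H0.

rho = 0.6014, p = 0.038588, reject H0 at alpha = 0.05.


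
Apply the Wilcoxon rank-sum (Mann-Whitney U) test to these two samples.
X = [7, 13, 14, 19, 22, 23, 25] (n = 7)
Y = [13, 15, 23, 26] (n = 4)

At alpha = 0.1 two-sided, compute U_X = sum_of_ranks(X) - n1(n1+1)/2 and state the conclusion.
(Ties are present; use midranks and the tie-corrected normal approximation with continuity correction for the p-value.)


Step 1: Combine and sort all 11 observations; assign midranks.
sorted (value, group): (7,X), (13,X), (13,Y), (14,X), (15,Y), (19,X), (22,X), (23,X), (23,Y), (25,X), (26,Y)
ranks: 7->1, 13->2.5, 13->2.5, 14->4, 15->5, 19->6, 22->7, 23->8.5, 23->8.5, 25->10, 26->11
Step 2: Rank sum for X: R1 = 1 + 2.5 + 4 + 6 + 7 + 8.5 + 10 = 39.
Step 3: U_X = R1 - n1(n1+1)/2 = 39 - 7*8/2 = 39 - 28 = 11.
       U_Y = n1*n2 - U_X = 28 - 11 = 17.
Step 4: Ties are present, so use the tie-corrected normal approximation (with continuity correction) for the p-value.
Step 5: p-value = 0.635059; compare to alpha = 0.1. fail to reject H0.

U_X = 11, p = 0.635059, fail to reject H0 at alpha = 0.1.


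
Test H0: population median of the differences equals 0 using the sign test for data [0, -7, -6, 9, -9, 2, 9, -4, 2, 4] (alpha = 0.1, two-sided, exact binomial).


Step 1: Discard zero differences. Original n = 10; n_eff = number of nonzero differences = 9.
Nonzero differences (with sign): -7, -6, +9, -9, +2, +9, -4, +2, +4
Step 2: Count signs: positive = 5, negative = 4.
Step 3: Under H0: P(positive) = 0.5, so the number of positives S ~ Bin(9, 0.5).
Step 4: Two-sided exact p-value = sum of Bin(9,0.5) probabilities at or below the observed probability = 1.000000.
Step 5: alpha = 0.1. fail to reject H0.

n_eff = 9, pos = 5, neg = 4, p = 1.000000, fail to reject H0.


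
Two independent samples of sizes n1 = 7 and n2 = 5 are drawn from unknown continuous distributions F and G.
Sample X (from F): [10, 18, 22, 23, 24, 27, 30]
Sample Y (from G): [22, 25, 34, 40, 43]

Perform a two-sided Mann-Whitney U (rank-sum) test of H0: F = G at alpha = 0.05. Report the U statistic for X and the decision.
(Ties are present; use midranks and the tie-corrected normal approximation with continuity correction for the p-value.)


Step 1: Combine and sort all 12 observations; assign midranks.
sorted (value, group): (10,X), (18,X), (22,X), (22,Y), (23,X), (24,X), (25,Y), (27,X), (30,X), (34,Y), (40,Y), (43,Y)
ranks: 10->1, 18->2, 22->3.5, 22->3.5, 23->5, 24->6, 25->7, 27->8, 30->9, 34->10, 40->11, 43->12
Step 2: Rank sum for X: R1 = 1 + 2 + 3.5 + 5 + 6 + 8 + 9 = 34.5.
Step 3: U_X = R1 - n1(n1+1)/2 = 34.5 - 7*8/2 = 34.5 - 28 = 6.5.
       U_Y = n1*n2 - U_X = 35 - 6.5 = 28.5.
Step 4: Ties are present, so use the tie-corrected normal approximation (with continuity correction) for the p-value.
Step 5: p-value = 0.087602; compare to alpha = 0.05. fail to reject H0.

U_X = 6.5, p = 0.087602, fail to reject H0 at alpha = 0.05.


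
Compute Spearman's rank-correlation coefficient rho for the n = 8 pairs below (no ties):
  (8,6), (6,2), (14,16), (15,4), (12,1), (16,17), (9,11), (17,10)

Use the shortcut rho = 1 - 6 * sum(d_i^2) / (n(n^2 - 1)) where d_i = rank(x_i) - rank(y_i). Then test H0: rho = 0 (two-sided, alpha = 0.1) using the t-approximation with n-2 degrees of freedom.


Step 1: Rank x and y separately (midranks; no ties here).
rank(x): 8->2, 6->1, 14->5, 15->6, 12->4, 16->7, 9->3, 17->8
rank(y): 6->4, 2->2, 16->7, 4->3, 1->1, 17->8, 11->6, 10->5
Step 2: d_i = R_x(i) - R_y(i); compute d_i^2.
  (2-4)^2=4, (1-2)^2=1, (5-7)^2=4, (6-3)^2=9, (4-1)^2=9, (7-8)^2=1, (3-6)^2=9, (8-5)^2=9
sum(d^2) = 46.
Step 3: rho = 1 - 6*46 / (8*(8^2 - 1)) = 1 - 276/504 = 0.452381.
Step 4: Under H0, t = rho * sqrt((n-2)/(1-rho^2)) = 1.2425 ~ t(6).
Step 5: Two-sided p-value from the t-distribution with 6 df = 0.260405.
Step 6: alpha = 0.1. fail to reject H0.

rho = 0.4524, p = 0.260405, fail to reject H0 at alpha = 0.1.
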